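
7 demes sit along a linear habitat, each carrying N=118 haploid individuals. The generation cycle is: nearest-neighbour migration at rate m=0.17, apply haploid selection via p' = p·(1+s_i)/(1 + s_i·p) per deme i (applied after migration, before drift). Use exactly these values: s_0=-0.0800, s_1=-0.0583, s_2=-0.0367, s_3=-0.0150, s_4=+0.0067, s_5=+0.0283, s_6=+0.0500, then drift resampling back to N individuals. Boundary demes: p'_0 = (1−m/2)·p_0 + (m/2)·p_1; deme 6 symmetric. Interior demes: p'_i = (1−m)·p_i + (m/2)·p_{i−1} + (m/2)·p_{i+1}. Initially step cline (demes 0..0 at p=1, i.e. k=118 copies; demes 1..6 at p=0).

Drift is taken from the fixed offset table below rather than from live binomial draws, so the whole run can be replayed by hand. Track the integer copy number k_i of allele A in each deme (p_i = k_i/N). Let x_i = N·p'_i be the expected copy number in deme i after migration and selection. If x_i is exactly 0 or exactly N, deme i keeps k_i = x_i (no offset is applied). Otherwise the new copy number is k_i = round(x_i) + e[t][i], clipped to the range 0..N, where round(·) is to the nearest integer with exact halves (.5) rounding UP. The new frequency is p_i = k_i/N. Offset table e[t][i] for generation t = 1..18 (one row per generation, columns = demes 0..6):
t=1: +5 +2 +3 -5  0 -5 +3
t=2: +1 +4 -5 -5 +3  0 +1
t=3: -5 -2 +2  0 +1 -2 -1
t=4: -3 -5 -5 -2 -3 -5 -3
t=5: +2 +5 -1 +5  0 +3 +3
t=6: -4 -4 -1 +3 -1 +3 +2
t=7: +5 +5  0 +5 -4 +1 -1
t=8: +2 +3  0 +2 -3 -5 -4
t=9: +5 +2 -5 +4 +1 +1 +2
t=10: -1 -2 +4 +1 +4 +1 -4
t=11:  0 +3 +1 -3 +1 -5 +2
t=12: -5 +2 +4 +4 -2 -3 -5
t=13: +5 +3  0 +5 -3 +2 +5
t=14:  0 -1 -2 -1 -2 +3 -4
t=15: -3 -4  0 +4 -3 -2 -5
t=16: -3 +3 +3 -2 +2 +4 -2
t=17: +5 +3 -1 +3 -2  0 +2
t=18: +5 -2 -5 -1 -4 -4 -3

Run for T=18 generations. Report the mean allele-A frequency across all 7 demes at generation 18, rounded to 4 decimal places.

t=0: k=[118 0 0 0 0 0 0]
t=1: x=[107.1778 9.4923 0.0000 0.0000 0.0000 0.0000 0.0000] k=[112 11 0 0 0 0 0]
t=2: x=[102.3153 17.7260 0.9009 0.0000 0.0000 0.0000 0.0000] k=[103 22 0 0 0 0 0]
t=3: x=[94.5895 25.7842 1.8024 0.0000 0.0000 0.0000 0.0000] k=[90 24 4 0 0 0 0]
t=4: x=[82.3504 26.6503 5.1719 0.3349 0.0000 0.0000 0.0000] k=[79 22 0 0 0 0 0]
t=5: x=[71.8340 23.8128 1.8024 0.0000 0.0000 0.0000 0.0000] k=[74 29 1 0 0 0 0]
t=6: x=[67.7860 29.1079 3.1773 0.0837 0.0000 0.0000 0.0000] k=[64 25 2 3 0 0 0]
t=7: x=[58.2257 25.1508 3.8966 2.6210 0.2567 0.0000 0.0000] k=[63 30 4 8 0 0 0]
t=8: x=[57.7356 29.2535 6.3225 6.8814 0.6845 0.0000 0.0000] k=[60 32 6 9 0 0 0]
t=9: x=[55.1654 30.7838 8.1759 7.8683 0.7701 0.0000 0.0000] k=[60 33 3 12 2 0 0]
t=10: x=[55.2501 31.3430 6.0952 10.2427 2.6975 0.1748 0.0000] k=[54 29 10 11 7 1 0]
t=11: x=[49.4646 28.2007 11.3118 10.4304 6.8731 1.4648 0.0892] k=[49 31 12 7 8 0 2]
t=12: x=[45.1246 29.5642 12.7583 7.4044 7.2805 0.8739 1.9200] k=[40 32 17 11 5 0 0]
t=13: x=[37.1651 30.0402 17.2081 10.8502 5.1176 0.4370 0.0000] k=[42 33 17 16 2 2 0]
t=14: x=[39.0272 31.0123 17.7049 14.6994 3.2108 1.8810 0.1785] k=[39 30 16 14 1 5 0]
t=15: x=[36.1123 28.2638 16.4826 12.8904 2.4610 4.3504 0.4462] k=[33 24 16 17 0 2 0]
t=16: x=[30.3188 22.9540 16.2344 15.2680 1.6257 1.7063 0.1785] k=[27 26 19 13 4 6 0]
t=17: x=[25.2220 24.3101 18.4944 12.5742 4.9667 5.4636 0.5354] k=[30 27 17 16 3 5 3]
t=18: x=[27.9286 25.1943 17.2081 14.7835 4.3026 4.7865 3.3240] k=[33 23 12 14 0 1 0]

0.1005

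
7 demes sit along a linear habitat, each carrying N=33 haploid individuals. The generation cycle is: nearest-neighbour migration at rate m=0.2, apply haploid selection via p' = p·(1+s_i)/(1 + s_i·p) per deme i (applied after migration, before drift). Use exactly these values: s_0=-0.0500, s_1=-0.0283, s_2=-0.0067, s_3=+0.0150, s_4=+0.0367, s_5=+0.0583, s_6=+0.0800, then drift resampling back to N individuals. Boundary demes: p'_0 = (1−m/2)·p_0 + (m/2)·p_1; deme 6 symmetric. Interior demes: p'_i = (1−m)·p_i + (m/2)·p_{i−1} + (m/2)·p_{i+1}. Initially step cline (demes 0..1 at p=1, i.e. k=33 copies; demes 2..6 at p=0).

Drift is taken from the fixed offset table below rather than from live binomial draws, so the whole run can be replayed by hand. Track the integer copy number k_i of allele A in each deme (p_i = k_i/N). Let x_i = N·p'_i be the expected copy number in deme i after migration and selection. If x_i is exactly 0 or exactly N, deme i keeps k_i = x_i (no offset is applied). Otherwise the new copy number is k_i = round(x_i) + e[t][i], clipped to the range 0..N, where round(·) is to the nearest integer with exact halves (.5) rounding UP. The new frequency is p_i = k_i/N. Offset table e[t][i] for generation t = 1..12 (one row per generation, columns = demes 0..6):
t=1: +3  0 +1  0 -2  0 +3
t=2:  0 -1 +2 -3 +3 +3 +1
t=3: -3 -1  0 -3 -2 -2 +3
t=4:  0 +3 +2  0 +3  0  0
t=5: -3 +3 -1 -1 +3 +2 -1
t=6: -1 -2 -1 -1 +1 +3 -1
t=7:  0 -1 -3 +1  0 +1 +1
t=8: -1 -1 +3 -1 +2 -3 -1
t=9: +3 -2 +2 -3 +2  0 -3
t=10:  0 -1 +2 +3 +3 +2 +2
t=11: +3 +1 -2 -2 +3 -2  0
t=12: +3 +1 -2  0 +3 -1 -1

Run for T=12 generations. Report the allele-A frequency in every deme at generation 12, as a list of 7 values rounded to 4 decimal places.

[0.8182, 0.5455, 0.3030, 0.1818, 0.3939, 0.0909, 0.0303]

t=0: k=[33 33 0 0 0 0 0]
t=1: x=[33.0000 29.6138 3.2801 0.0000 0.0000 0.0000 0.0000] k=[33 30 4 0 0 0 0]
t=2: x=[32.6844 27.5710 6.1662 0.4059 0.0000 0.0000 0.0000] k=[33 27 8 0 0 0 0]
t=3: x=[32.3690 25.5355 9.0558 0.8117 0.0000 0.0000 0.0000] k=[29 25 9 0 0 0 0]
t=4: x=[28.4007 23.6083 9.6540 0.9131 0.0000 0.0000 0.0000] k=[28 27 12 1 0 0 0]
t=5: x=[27.6749 25.4339 12.3480 2.0282 0.1037 0.0000 0.0000] k=[25 28 11 1 3 0 0]
t=6: x=[24.9931 25.8404 11.6493 2.2308 2.5846 0.3173 0.0000] k=[24 24 11 1 4 3 0]
t=7: x=[23.6604 22.4955 11.2501 2.3321 3.7172 2.9487 0.3238] k=[24 21 8 3 4 4 1]
t=8: x=[23.3536 19.7731 8.7567 3.6480 4.0257 3.8903 1.3996] k=[22 19 12 3 6 1 0]
t=9: x=[21.3158 18.3666 11.7491 4.2549 5.3598 1.4780 0.1080] k=[24 16 14 1 7 1 0]
t=10: x=[22.8430 16.3632 12.8472 2.9396 5.9743 1.5833 0.1080] k=[23 15 15 6 9 4 2]
t=11: x=[21.8241 15.5637 14.0457 7.2842 8.4241 4.5164 2.3634] k=[25 17 12 5 11 3 2]
t=12: x=[23.8651 17.0636 11.7491 6.3762 9.8472 3.8903 2.2565] k=[27 18 10 6 13 3 1]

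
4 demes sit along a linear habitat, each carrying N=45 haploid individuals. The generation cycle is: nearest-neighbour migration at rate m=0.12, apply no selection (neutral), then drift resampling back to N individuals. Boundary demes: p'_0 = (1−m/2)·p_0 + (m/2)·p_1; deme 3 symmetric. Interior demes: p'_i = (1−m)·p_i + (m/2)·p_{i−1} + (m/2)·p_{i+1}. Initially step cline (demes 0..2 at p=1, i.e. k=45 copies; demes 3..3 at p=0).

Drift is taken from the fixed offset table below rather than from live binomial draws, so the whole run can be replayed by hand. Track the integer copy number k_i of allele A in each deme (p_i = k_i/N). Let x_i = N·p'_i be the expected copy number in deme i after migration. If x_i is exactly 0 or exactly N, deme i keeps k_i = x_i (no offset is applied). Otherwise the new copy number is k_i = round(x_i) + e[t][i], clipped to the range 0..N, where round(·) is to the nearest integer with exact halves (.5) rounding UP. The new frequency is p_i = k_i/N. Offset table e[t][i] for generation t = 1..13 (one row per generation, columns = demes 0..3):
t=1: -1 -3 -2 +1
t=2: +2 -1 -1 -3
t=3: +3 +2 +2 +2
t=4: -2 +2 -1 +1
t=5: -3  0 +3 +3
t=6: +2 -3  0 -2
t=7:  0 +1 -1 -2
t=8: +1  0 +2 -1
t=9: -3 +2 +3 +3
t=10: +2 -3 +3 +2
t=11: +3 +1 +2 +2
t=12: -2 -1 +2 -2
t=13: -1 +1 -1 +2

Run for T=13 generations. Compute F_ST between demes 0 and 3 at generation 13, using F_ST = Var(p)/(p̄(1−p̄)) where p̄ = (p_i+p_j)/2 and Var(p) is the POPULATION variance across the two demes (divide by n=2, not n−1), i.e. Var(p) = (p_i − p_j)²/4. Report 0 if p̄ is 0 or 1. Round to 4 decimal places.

t=0: k=[45 45 45 0]
t=1: x=[45.0000 45.0000 42.3000 2.7000] k=[45 45 40 4]
t=2: x=[45.0000 44.7000 38.1400 6.1600] k=[45 44 37 3]
t=3: x=[44.9400 43.6400 35.3800 5.0400] k=[45 45 37 7]
t=4: x=[45.0000 44.5200 35.6800 8.8000] k=[45 45 35 10]
t=5: x=[45.0000 44.4000 34.1000 11.5000] k=[45 44 37 15]
t=6: x=[44.9400 43.6400 36.1000 16.3200] k=[45 41 36 14]
t=7: x=[44.7600 40.9400 34.9800 15.3200] k=[45 42 34 13]
t=8: x=[44.8200 41.7000 33.2200 14.2600] k=[45 42 35 13]
t=9: x=[44.8200 41.7600 34.1000 14.3200] k=[42 44 37 17]
t=10: x=[42.1200 43.4600 36.2200 18.2000] k=[44 40 39 20]
t=11: x=[43.7600 40.1800 37.9200 21.1400] k=[45 41 40 23]
t=12: x=[44.7600 41.1800 39.0400 24.0200] k=[43 40 41 22]
t=13: x=[42.8200 40.2400 39.8000 23.1400] k=[42 41 39 25]

0.1875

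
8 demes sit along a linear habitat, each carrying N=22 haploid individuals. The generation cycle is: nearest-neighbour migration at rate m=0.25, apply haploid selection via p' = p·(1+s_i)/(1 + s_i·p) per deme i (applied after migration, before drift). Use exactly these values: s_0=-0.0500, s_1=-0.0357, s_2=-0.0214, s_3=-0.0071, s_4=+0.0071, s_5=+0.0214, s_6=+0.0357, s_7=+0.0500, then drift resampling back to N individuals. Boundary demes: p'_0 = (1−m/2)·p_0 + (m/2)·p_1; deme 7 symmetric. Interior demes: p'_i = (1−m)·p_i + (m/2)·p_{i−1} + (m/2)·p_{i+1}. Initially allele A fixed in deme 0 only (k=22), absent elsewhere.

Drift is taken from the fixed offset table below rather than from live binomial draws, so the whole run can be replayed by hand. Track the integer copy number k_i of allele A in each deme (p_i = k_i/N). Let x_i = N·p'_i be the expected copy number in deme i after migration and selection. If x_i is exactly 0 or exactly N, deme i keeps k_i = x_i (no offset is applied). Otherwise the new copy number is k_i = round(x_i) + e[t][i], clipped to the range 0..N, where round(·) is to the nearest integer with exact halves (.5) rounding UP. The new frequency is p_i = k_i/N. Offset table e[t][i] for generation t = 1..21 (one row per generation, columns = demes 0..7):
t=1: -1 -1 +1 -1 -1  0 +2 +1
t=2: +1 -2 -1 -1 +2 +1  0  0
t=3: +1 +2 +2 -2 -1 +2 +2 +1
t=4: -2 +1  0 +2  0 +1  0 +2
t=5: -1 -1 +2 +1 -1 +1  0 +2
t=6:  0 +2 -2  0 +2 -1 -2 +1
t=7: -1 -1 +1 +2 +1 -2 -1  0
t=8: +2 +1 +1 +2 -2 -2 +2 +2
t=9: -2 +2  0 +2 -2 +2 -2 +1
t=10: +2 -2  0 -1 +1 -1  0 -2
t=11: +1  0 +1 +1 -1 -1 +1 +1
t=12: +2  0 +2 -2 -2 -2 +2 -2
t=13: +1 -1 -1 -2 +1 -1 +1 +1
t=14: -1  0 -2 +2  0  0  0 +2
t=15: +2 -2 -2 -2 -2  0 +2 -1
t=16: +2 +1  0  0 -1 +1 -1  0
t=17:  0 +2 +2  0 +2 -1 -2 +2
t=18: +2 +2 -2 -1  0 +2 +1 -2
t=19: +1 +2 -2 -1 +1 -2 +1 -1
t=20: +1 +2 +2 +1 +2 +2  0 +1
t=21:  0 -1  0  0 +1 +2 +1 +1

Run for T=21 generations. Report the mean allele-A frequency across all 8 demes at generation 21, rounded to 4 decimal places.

0.2841

t=0: k=[22 0 0 0 0 0 0 0]
t=1: x=[19.1242 2.6637 0.0000 0.0000 0.0000 0.0000 0.0000 0.0000] k=[18 2 0 0 0 0 0 0]
t=2: x=[15.7736 3.6383 0.2447 0.0000 0.0000 0.0000 0.0000 0.0000] k=[17 2 0 0 0 0 0 0]
t=3: x=[14.8803 3.5163 0.2447 0.0000 0.0000 0.0000 0.0000 0.0000] k=[16 6 2 0 0 0 0 0]
t=4: x=[14.4985 6.5811 2.2067 0.2482 0.0000 0.0000 0.0000 0.0000] k=[12 8 2 2 0 0 0 0]
t=5: x=[11.2182 7.5685 2.6984 1.7386 0.2518 0.0000 0.0000 0.0000] k=[10 7 5 3 0 0 0 0]
t=6: x=[9.3482 6.9510 4.9169 2.8572 0.3776 0.0000 0.0000 0.0000] k=[9 9 3 3 2 0 0 0]
t=7: x=[8.7285 8.0634 3.6832 2.8572 1.8872 0.2553 0.0000 0.0000] k=[8 7 5 5 3 0 0 0]
t=8: x=[7.6176 6.7044 5.1640 4.7235 2.8927 0.3829 0.0000 0.0000] k=[10 8 6 7 1 0 0 0]
t=9: x=[9.4724 7.8159 6.2775 6.0936 1.6357 0.1277 0.0000 0.0000] k=[7 10 6 8 0 2 0 0]
t=10: x=[7.1257 8.9315 6.6492 6.7167 1.2584 1.5299 0.2588 0.0000] k=[9 7 7 6 2 1 0 0]
t=11: x=[8.4812 7.0744 6.7732 5.5952 2.3900 1.0204 0.1294 0.0000] k=[9 7 8 7 1 0 1 0]
t=12: x=[8.4812 7.1979 7.6418 6.3428 1.6357 0.2553 0.7758 0.1312] k=[10 7 10 4 0 0 3 0]
t=13: x=[9.3482 7.5685 8.7607 4.2256 0.5035 0.3829 2.3218 0.3934] k=[10 7 8 2 2 0 3 1]
t=14: x=[9.3482 7.3214 7.0212 2.7329 1.7614 0.6380 2.4503 1.3088] k=[8 7 5 5 2 1 2 3]
t=15: x=[7.6176 6.7044 5.1640 4.5990 2.2643 1.2752 2.0647 2.9992] k=[10 5 3 3 0 1 4 2]
t=16: x=[9.1001 5.2287 3.1905 2.6086 0.5035 1.2752 3.4764 2.3505] k=[11 6 3 3 0 2 2 2]
t=17: x=[10.0943 6.0886 3.3137 2.6086 0.6293 1.7844 2.0647 2.0905] k=[10 8 5 3 3 1 0 4]
t=18: x=[9.4724 7.6922 5.0405 3.2303 2.7671 1.1478 0.6467 3.6460] k=[11 10 3 2 3 3 2 2]
t=19: x=[10.5931 9.0557 3.6832 2.2356 2.8927 2.9283 2.1933 2.0905] k=[12 11 2 1 4 1 3 1]
t=20: x=[11.5942 9.8021 2.9444 1.4901 3.2696 1.6572 2.5788 1.3088] k=[13 12 5 2 5 4 3 2]
t=21: x=[12.5999 11.0501 5.4113 2.7329 4.5254 4.0698 3.0920 2.2205] k=[13 10 5 3 6 6 4 3]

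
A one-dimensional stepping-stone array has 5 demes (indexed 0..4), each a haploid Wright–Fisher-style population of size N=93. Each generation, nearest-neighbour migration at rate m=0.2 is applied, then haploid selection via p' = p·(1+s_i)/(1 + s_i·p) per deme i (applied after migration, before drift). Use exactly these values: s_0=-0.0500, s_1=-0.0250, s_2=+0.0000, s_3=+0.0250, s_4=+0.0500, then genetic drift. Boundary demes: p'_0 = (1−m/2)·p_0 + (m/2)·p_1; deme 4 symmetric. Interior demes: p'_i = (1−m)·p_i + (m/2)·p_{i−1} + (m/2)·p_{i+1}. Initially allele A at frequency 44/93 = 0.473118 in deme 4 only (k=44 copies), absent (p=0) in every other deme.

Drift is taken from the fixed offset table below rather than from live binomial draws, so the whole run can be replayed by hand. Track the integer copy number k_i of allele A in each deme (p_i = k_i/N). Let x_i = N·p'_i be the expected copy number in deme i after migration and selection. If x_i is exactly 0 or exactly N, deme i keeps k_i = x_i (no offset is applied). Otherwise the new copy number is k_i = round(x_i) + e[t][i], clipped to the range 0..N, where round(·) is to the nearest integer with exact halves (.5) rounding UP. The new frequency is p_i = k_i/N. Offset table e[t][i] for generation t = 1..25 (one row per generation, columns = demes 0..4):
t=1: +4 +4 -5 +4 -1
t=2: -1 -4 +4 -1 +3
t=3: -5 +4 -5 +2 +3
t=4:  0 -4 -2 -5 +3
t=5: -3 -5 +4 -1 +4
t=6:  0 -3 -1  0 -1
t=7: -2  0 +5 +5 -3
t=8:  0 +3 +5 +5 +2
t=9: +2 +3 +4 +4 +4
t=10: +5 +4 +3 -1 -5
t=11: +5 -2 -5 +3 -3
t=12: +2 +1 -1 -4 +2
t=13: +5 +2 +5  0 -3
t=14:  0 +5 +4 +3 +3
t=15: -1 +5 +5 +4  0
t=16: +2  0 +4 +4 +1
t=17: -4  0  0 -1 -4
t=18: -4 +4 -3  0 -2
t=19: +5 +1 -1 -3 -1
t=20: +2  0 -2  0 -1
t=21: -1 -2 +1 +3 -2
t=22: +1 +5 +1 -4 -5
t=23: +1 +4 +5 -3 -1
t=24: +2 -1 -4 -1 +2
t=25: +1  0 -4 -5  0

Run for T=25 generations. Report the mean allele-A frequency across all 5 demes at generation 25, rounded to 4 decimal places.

t=0: k=[0 0 0 0 44]
t=1: x=[0.0000 0.0000 0.0000 4.5047 40.7132] k=[0 0 0 9 40]
t=2: x=[0.0000 0.0000 0.9000 11.4455 37.9913] k=[0 0 5 10 41]
t=3: x=[0.0000 0.4876 5.0000 12.8714 39.0003] k=[0 4 0 15 42]
t=4: x=[0.3801 3.1227 1.9000 16.5330 40.4112] k=[0 0 0 12 43]
t=5: x=[0.0000 0.0000 1.2000 14.1945 41.0152] k=[0 0 5 13 45]
t=6: x=[0.0000 0.4876 5.3000 15.7199 42.9253] k=[0 0 4 16 42]
t=7: x=[0.0000 0.3900 4.8000 17.7520 40.5118] k=[0 0 10 23 38]
t=8: x=[0.0000 0.9753 10.3000 23.6326 37.5874] k=[0 4 15 29 40]
t=9: x=[0.3801 4.5883 15.3000 29.1923 40.0083] k=[2 8 19 33 44]
t=10: x=[2.4735 8.3065 19.3000 33.2254 44.0295] k=[7 12 22 32 39]
t=11: x=[7.1538 12.2286 22.0000 32.2180 39.4036] k=[12 10 17 35 36]
t=12: x=[11.2816 10.6587 18.1000 33.8297 36.9812] k=[13 12 17 30 39]
t=13: x=[12.3406 12.3268 17.8000 30.1005 39.2020] k=[17 14 23 30 36]
t=14: x=[16.0087 14.8808 22.8000 30.4031 36.4758] k=[16 20 27 33 39]
t=15: x=[15.7186 19.9011 26.9000 33.5276 39.5044] k=[15 25 32 38 40]
t=16: x=[15.3319 24.2435 31.9000 38.1544 40.9145] k=[17 24 36 42 42]
t=17: x=[16.9766 24.0459 35.4000 41.9679 43.1262] k=[13 24 35 41 39]
t=18: x=[13.4973 23.5519 34.5000 40.7645 40.3104] k=[9 28 32 41 38]
t=19: x=[10.4160 26.0229 32.5000 40.3632 39.4036] k=[15 27 32 37 38]
t=20: x=[15.5252 25.8251 32.0000 37.1495 39.0003] k=[18 26 30 37 38]
t=21: x=[18.0424 25.1330 30.3000 36.9485 39.0003] k=[17 23 31 40 37]
t=22: x=[16.8797 22.7620 31.1000 39.3595 38.3950] k=[18 28 32 35 33]
t=23: x=[18.2363 26.9132 31.9000 35.0376 34.2487] k=[19 31 37 32 33]
t=24: x=[19.4007 29.8842 35.9000 33.1247 33.9446] k=[21 29 32 32 36]
t=25: x=[20.9556 28.0020 31.7000 32.9232 36.6780] k=[22 28 28 28 37]

0.3075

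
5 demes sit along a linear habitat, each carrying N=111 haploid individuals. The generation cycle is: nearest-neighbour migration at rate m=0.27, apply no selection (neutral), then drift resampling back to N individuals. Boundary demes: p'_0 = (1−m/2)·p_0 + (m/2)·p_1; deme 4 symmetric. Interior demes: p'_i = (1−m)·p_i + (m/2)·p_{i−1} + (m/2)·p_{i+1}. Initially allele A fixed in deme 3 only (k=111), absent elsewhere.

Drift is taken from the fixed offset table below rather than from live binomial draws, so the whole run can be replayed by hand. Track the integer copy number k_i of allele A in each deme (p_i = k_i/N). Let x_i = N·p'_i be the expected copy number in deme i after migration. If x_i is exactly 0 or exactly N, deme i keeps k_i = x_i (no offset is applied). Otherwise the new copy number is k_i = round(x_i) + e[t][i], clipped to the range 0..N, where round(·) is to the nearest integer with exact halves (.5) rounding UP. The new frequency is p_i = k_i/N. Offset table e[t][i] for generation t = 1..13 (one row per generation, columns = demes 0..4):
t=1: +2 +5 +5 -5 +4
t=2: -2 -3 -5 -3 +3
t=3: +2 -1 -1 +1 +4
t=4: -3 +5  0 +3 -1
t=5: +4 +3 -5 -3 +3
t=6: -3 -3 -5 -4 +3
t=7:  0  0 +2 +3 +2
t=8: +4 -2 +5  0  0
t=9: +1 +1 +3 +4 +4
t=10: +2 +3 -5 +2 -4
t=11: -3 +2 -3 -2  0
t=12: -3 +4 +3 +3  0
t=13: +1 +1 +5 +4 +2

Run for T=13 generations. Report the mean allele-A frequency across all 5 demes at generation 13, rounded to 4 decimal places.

t=0: k=[0 0 0 111 0]
t=1: x=[0.0000 0.0000 14.9850 81.0300 14.9850] k=[0 0 20 76 19]
t=2: x=[0.0000 2.7000 24.8600 60.7450 26.6950] k=[0 0 20 58 30]
t=3: x=[0.0000 2.7000 22.4300 49.0900 33.7800] k=[0 2 21 50 38]
t=4: x=[0.2700 4.2950 22.3500 44.4650 39.6200] k=[0 9 22 47 39]
t=5: x=[1.2150 9.5400 23.6200 42.5450 40.0800] k=[5 13 19 40 43]
t=6: x=[6.0800 12.7300 21.0250 37.5700 42.5950] k=[3 10 16 34 46]
t=7: x=[3.9450 9.8650 17.6200 33.1900 44.3800] k=[4 10 20 36 46]
t=8: x=[4.8100 10.5400 20.8100 35.1900 44.6500] k=[9 9 26 35 45]
t=9: x=[9.0000 11.2950 24.9200 35.1350 43.6500] k=[10 12 28 39 48]
t=10: x=[10.2700 13.8900 27.3250 38.7300 46.7850] k=[12 17 22 41 43]
t=11: x=[12.6750 17.0000 23.8900 38.7050 42.7300] k=[10 19 21 37 43]
t=12: x=[11.2150 18.0550 22.8900 35.6500 42.1900] k=[8 22 26 39 42]
t=13: x=[9.8900 20.6500 27.2150 37.6500 41.5950] k=[11 22 32 42 44]

0.2721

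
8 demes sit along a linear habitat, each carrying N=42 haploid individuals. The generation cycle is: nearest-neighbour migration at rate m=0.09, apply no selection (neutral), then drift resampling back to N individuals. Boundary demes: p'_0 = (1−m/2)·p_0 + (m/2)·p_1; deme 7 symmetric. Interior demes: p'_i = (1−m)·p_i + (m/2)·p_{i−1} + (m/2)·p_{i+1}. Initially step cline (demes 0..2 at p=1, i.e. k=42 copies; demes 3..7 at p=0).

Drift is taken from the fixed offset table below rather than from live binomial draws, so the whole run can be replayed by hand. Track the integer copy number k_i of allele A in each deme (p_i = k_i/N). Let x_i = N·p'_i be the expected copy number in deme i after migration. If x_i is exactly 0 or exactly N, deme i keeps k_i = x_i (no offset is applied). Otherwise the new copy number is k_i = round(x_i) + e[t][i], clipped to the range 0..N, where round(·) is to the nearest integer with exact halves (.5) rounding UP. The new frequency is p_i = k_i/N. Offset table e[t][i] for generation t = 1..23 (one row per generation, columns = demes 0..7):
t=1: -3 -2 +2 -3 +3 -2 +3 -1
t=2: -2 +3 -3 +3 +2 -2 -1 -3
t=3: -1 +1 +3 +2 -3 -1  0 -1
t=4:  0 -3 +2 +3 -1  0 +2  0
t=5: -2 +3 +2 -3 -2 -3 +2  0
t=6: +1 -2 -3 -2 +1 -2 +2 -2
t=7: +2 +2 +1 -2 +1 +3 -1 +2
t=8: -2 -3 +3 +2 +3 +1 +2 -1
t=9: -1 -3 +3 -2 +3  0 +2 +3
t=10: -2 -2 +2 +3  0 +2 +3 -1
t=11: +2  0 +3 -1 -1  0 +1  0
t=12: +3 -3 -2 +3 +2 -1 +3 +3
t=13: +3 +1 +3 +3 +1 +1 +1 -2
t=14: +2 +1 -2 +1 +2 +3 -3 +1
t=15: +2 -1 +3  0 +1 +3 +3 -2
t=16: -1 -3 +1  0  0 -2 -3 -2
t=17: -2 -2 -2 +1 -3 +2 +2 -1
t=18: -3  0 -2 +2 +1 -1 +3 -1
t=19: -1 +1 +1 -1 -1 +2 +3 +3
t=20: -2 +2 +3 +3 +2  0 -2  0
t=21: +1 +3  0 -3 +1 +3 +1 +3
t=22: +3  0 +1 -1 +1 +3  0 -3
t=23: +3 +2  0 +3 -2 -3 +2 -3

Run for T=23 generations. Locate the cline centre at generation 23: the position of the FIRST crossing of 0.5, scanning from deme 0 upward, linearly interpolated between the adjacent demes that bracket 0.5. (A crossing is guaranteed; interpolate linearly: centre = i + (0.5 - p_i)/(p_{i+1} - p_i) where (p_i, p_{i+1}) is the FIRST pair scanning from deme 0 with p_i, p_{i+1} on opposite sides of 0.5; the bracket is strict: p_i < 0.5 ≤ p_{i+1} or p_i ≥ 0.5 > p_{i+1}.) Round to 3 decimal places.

3.455

t=0: k=[42 42 42 0 0 0 0 0]
t=1: x=[42.0000 42.0000 40.1100 1.8900 0.0000 0.0000 0.0000 0.0000] k=[42 42 42 0 0 0 0 0]
t=2: x=[42.0000 42.0000 40.1100 1.8900 0.0000 0.0000 0.0000 0.0000] k=[42 42 37 5 0 0 0 0]
t=3: x=[42.0000 41.7750 35.7850 6.2150 0.2250 0.0000 0.0000 0.0000] k=[42 42 39 8 0 0 0 0]
t=4: x=[42.0000 41.8650 37.7400 9.0350 0.3600 0.0000 0.0000 0.0000] k=[42 39 40 12 0 0 0 0]
t=5: x=[41.8650 39.1800 38.6950 12.7200 0.5400 0.0000 0.0000 0.0000] k=[40 42 41 10 0 0 0 0]
t=6: x=[40.0900 41.8650 39.6500 10.9450 0.4500 0.0000 0.0000 0.0000] k=[41 40 37 9 1 0 0 0]
t=7: x=[40.9550 39.9100 35.8750 9.9000 1.3150 0.0450 0.0000 0.0000] k=[42 42 37 8 2 3 0 0]
t=8: x=[42.0000 41.7750 35.9200 9.0350 2.3150 2.8200 0.1350 0.0000] k=[42 39 39 11 5 4 2 0]
t=9: x=[41.8650 39.1350 37.7400 11.9900 5.2250 3.9550 2.0000 0.0900] k=[41 36 41 10 8 4 4 3]
t=10: x=[40.7750 36.4500 39.3800 11.3050 7.9100 4.1800 3.9550 3.0450] k=[39 34 41 14 8 6 7 2]
t=11: x=[38.7750 34.5400 39.4700 14.9450 8.1800 6.1350 6.7300 2.2250] k=[41 35 42 14 7 6 8 2]
t=12: x=[40.7300 35.5850 40.4250 14.9450 7.2700 6.1350 7.6400 2.2700] k=[42 33 38 18 9 5 11 5]
t=13: x=[41.5950 33.6300 36.8750 18.4950 9.2250 5.4500 10.4600 5.2700] k=[42 35 40 21 10 6 11 3]
t=14: x=[41.6850 35.5400 38.9200 21.3600 10.3150 6.4050 10.4150 3.3600] k=[42 37 37 22 12 9 7 4]
t=15: x=[41.7750 37.2250 36.3250 22.2250 12.3150 9.0450 6.9550 4.1350] k=[42 36 39 22 13 12 10 2]
t=16: x=[41.7300 36.4050 38.1000 22.3600 13.3600 11.9550 9.7300 2.3600] k=[41 33 39 22 13 10 7 0]
t=17: x=[40.6400 33.6300 37.9650 22.3600 13.2700 10.0000 6.8200 0.3150] k=[39 32 36 23 10 12 9 0]
t=18: x=[38.6850 32.4950 35.2350 23.0000 10.6750 11.7750 8.7300 0.4050] k=[36 32 33 25 12 11 12 0]
t=19: x=[35.8200 32.2250 32.5950 24.7750 12.5400 11.0900 11.4150 0.5400] k=[35 33 34 24 12 13 14 4]
t=20: x=[34.9100 33.1350 33.5050 23.9100 12.5850 13.0000 13.5050 4.4500] k=[33 35 37 27 15 13 12 4]
t=21: x=[33.0900 35.0000 36.4600 26.9100 15.4500 13.0450 11.6850 4.3600] k=[34 38 36 24 16 16 13 7]
t=22: x=[34.1800 37.7300 35.5500 24.1800 16.3600 15.8650 12.8650 7.2700] k=[37 38 37 23 17 19 13 4]
t=23: x=[37.0450 37.9100 36.4150 23.3600 17.3600 18.6400 12.8650 4.4050] k=[40 40 36 26 15 16 15 1]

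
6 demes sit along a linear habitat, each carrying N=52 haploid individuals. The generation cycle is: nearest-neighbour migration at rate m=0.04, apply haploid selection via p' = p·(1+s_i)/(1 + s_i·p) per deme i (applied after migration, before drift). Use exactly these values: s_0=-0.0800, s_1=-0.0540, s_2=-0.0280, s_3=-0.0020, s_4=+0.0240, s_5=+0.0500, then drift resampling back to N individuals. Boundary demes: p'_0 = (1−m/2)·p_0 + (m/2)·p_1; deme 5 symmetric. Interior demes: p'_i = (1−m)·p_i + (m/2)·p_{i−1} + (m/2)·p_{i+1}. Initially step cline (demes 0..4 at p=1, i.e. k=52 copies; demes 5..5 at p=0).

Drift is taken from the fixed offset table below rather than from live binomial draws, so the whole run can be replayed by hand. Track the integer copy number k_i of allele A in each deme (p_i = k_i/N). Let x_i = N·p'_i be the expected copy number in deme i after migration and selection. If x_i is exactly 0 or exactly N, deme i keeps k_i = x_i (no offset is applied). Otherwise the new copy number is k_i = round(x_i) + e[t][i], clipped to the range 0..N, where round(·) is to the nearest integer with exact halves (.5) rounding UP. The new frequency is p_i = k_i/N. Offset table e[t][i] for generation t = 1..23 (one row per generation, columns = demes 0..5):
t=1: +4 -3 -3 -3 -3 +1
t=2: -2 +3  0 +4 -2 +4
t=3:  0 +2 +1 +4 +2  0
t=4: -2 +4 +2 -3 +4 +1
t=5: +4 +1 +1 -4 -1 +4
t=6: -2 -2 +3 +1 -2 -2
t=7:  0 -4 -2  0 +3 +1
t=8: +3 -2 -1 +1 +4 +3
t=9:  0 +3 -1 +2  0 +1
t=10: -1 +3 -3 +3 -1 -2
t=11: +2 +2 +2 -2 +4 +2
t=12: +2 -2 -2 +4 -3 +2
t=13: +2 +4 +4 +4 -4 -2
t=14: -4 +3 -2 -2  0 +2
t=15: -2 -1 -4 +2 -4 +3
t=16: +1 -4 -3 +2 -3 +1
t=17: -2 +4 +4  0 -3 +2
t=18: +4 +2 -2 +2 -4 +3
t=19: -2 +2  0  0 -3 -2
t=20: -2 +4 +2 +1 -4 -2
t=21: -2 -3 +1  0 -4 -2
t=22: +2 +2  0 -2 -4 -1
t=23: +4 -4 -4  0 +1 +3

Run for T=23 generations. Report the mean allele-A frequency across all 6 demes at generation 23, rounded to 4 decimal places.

t=0: k=[52 52 52 52 52 0]
t=1: x=[52.0000 52.0000 52.0000 52.0000 50.9839 1.0909] k=[52 52 52 52 48 2]
t=2: x=[52.0000 52.0000 52.0000 51.9198 47.2631 3.0574] k=[52 52 52 52 45 7]
t=3: x=[52.0000 52.0000 52.0000 51.8597 44.5329 8.0877] k=[52 52 52 52 47 8]
t=4: x=[52.0000 52.0000 52.0000 51.8998 46.4389 9.1418] k=[52 52 52 49 50 10]
t=5: x=[52.0000 52.0000 51.9383 49.0745 49.2426 11.2234] k=[52 52 52 45 48 15]
t=6: x=[52.0000 52.0000 51.8560 45.1882 47.3808 16.1991] k=[52 52 52 46 45 14]
t=7: x=[52.0000 52.0000 51.8766 46.0895 44.5526 15.1382] k=[52 52 50 46 48 16]
t=8: x=[52.0000 51.9577 49.9036 46.1096 47.4200 17.1969] k=[52 50 49 47 51 20]
t=9: x=[51.9565 49.9115 48.8982 47.1111 50.3386 21.2301] k=[52 52 48 49 50 22]
t=10: x=[52.0000 51.9154 47.9963 48.9943 49.4775 23.1851] k=[52 52 45 52 48 21]
t=11: x=[52.0000 51.8520 45.1121 51.7796 47.6358 22.1581] k=[52 52 47 50 52 24]
t=12: x=[52.0000 51.8943 47.0339 49.9761 51.4139 25.1931] k=[52 50 45 52 48 27]
t=13: x=[51.9565 49.8273 45.0712 51.7796 47.7534 28.0514] k=[52 52 49 52 44 26]
t=14: x=[52.0000 51.9366 49.0418 51.7796 43.9625 26.9938] k=[52 52 47 50 44 29]
t=15: x=[52.0000 51.8943 47.0339 49.8158 43.9822 29.9220] k=[52 51 43 52 40 33]
t=16: x=[51.9783 50.7964 43.1331 51.5792 40.3162 33.7224] k=[52 47 40 52 37 35]
t=17: x=[51.8913 46.7016 40.1217 51.4589 37.5092 35.5928] k=[50 51 44 51 35 38]
t=18: x=[49.8549 50.7753 44.0914 50.5372 35.6470 38.4349] k=[52 52 42 52 32 41]
t=19: x=[52.0000 51.7886 42.1757 51.3988 32.8677 41.2422] k=[52 52 42 51 30 39]
t=20: x=[52.0000 51.7886 42.1553 50.3969 30.8980 39.2943] k=[52 52 44 51 27 37]
t=21: x=[52.0000 51.8309 44.1118 50.3769 27.9868 37.3195] k=[52 49 45 50 24 35]
t=22: x=[51.9348 48.8182 45.0099 49.3750 25.0478 35.3372] k=[52 51 45 47 21 34]
t=23: x=[51.9783 50.8386 44.9895 46.4301 22.0808 34.3138] k=[52 47 41 46 23 37]

0.7885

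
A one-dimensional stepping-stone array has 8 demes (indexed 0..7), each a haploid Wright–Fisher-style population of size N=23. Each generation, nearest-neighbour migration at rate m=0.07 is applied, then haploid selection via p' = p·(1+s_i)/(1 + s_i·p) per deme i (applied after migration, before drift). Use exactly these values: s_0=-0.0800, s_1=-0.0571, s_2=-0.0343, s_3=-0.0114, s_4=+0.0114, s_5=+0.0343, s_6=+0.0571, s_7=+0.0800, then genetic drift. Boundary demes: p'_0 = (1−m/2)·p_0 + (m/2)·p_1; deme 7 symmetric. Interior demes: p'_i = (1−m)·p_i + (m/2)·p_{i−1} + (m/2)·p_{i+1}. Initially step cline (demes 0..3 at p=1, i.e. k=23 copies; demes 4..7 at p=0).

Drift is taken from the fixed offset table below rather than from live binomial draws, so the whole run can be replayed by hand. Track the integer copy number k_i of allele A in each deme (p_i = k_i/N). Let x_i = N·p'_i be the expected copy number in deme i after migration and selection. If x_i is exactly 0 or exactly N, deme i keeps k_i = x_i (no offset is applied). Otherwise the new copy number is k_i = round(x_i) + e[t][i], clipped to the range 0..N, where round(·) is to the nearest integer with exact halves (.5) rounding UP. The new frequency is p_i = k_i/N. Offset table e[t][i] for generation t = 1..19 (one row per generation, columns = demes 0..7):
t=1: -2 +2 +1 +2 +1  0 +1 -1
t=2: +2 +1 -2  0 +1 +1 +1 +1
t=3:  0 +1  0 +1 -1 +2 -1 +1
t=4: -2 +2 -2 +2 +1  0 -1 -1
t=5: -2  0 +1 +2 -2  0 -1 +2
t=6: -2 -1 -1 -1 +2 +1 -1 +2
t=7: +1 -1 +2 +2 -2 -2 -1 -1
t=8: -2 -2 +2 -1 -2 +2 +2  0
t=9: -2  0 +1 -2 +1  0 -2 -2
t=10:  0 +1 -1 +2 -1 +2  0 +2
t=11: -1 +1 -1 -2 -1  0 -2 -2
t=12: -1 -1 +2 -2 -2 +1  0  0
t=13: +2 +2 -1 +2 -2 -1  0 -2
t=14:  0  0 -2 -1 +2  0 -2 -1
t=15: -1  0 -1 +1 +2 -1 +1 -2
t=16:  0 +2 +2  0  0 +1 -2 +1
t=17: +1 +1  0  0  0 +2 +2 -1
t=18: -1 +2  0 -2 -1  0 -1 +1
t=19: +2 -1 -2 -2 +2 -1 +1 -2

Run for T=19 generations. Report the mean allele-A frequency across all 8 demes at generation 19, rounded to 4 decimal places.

0.5054

t=0: k=[23 23 23 23 0 0 0 0]
t=1: x=[23.0000 23.0000 23.0000 22.1860 0.8139 0.0000 0.0000 0.0000] k=[23 23 23 23 2 0 0 0]
t=2: x=[23.0000 23.0000 23.0000 22.2568 2.6918 0.0724 0.0000 0.0000] k=[23 23 23 22 4 1 0 0]
t=3: x=[23.0000 23.0000 22.9638 21.3879 4.5663 1.1049 0.0370 0.0000] k=[23 23 23 22 4 3 0 0]
t=4: x=[23.0000 23.0000 22.9638 21.3879 4.6368 3.0173 0.1110 0.0000] k=[23 23 21 23 6 3 0 0]
t=5: x=[23.0000 22.9258 21.0795 22.3276 6.5429 3.0891 0.1110 0.0000] k=[23 23 22 23 5 3 0 0]
t=6: x=[23.0000 22.9629 22.0383 22.3276 5.6079 3.0532 0.1110 0.0000] k=[23 22 21 21 8 4 0 0]
t=7: x=[22.9620 21.9422 20.9714 20.5197 8.3753 4.1127 0.1479 0.0000] k=[23 21 23 23 6 2 0 0]
t=8: x=[22.9239 21.0370 22.9275 22.3983 6.5078 2.1344 0.0740 0.0000] k=[21 19 23 21 5 4 2 0]
t=9: x=[20.7675 19.0202 22.7826 20.4844 5.5727 4.0769 2.1038 0.0756] k=[19 19 23 18 7 4 0 0]
t=10: x=[18.7169 18.9474 22.6740 17.7437 7.3365 4.0769 0.1479 0.0000] k=[19 20 22 20 6 6 0 0]
t=11: x=[18.7539 19.8798 21.8216 19.5465 6.5429 5.9373 0.2219 0.0000] k=[18 21 21 18 6 6 0 0]
t=12: x=[17.7760 20.7798 20.8273 17.6380 6.4726 5.9373 0.2219 0.0000] k=[17 20 23 16 4 7 0 0]
t=13: x=[16.7321 19.8433 22.6378 15.7683 4.5663 6.8106 0.2588 0.0000] k=[19 22 22 18 3 6 0 0]
t=14: x=[18.8277 21.8315 21.8216 17.5676 3.6648 5.8306 0.2219 0.0000] k=[19 22 20 17 6 6 0 0]
t=15: x=[18.8277 21.7577 19.8719 16.6675 6.4374 5.9373 0.2219 0.0000] k=[18 22 19 18 8 5 1 0]
t=16: x=[17.8127 21.6839 18.9550 17.6380 8.3051 5.0976 1.1649 0.0378] k=[18 23 21 18 8 6 0 1]
t=17: x=[17.8494 22.7403 20.8993 17.7084 8.3402 6.0085 0.2588 1.0387] k=[19 23 21 18 8 8 2 0]
t=18: x=[18.8647 22.7774 20.8993 17.7084 8.4104 7.9647 2.2502 0.0756] k=[18 23 21 16 7 8 1 1]
t=19: x=[17.8494 22.7403 20.8273 15.8034 7.4068 7.8939 1.3120 1.0763] k=[20 22 19 14 9 7 2 0]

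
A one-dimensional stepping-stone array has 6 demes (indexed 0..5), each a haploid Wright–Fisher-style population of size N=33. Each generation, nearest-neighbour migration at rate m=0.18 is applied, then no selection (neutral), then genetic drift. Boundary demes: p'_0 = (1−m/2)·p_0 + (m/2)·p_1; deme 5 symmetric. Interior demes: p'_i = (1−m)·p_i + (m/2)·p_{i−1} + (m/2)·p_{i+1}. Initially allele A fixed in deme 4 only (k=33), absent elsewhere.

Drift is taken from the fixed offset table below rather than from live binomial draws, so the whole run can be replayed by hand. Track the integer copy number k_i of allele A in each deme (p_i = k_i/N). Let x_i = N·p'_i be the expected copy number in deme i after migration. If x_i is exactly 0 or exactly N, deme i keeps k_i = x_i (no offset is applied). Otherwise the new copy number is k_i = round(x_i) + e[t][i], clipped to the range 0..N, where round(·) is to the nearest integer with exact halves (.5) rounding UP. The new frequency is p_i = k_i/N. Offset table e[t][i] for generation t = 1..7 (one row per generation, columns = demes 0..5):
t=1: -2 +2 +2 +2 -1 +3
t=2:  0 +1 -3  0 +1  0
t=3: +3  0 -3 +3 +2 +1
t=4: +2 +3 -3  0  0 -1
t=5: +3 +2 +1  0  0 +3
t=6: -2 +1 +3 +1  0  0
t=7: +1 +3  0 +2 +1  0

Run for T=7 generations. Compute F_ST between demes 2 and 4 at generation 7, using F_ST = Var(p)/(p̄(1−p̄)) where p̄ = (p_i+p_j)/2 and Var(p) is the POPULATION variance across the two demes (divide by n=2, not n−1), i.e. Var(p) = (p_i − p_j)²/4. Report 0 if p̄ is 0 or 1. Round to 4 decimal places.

0.1223

t=0: k=[0 0 0 0 33 0]
t=1: x=[0.0000 0.0000 0.0000 2.9700 27.0600 2.9700] k=[0 0 0 5 26 6]
t=2: x=[0.0000 0.0000 0.4500 6.4400 22.3100 7.8000] k=[0 0 0 6 23 8]
t=3: x=[0.0000 0.0000 0.5400 6.9900 20.1200 9.3500] k=[0 0 0 10 22 10]
t=4: x=[0.0000 0.0000 0.9000 10.1800 19.8400 11.0800] k=[0 0 0 10 20 10]
t=5: x=[0.0000 0.0000 0.9000 10.0000 18.2000 10.9000] k=[0 0 2 10 18 14]
t=6: x=[0.0000 0.1800 2.5400 10.0000 16.9200 14.3600] k=[0 1 6 11 17 14]
t=7: x=[0.0900 1.3600 6.0000 11.0900 16.1900 14.2700] k=[1 4 6 13 17 14]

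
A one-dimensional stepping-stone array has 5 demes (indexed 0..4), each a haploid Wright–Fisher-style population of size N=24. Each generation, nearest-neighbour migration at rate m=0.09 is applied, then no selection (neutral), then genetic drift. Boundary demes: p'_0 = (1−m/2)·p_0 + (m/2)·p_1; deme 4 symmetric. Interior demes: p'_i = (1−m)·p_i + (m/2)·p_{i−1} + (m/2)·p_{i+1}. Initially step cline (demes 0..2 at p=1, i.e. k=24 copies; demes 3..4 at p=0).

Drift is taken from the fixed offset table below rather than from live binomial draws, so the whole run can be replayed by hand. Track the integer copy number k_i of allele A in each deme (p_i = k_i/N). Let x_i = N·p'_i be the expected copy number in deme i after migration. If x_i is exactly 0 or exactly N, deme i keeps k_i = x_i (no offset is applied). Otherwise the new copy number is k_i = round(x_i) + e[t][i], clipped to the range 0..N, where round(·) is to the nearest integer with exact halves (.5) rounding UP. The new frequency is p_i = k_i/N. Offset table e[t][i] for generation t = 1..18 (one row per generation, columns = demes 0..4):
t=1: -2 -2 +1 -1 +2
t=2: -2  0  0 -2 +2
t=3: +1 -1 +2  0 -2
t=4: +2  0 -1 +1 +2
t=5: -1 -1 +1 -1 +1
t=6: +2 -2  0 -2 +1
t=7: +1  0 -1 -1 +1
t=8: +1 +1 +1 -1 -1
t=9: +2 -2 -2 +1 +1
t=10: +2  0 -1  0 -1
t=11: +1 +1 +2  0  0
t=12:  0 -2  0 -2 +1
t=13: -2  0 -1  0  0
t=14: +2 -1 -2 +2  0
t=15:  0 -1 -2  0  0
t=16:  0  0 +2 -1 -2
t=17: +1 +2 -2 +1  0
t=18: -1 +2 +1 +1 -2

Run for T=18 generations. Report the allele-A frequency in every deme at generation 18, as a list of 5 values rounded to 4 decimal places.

[0.9583, 0.8333, 0.5000, 0.3333, 0.0417]

t=0: k=[24 24 24 0 0]
t=1: x=[24.0000 24.0000 22.9200 1.0800 0.0000] k=[24 24 24 0 0]
t=2: x=[24.0000 24.0000 22.9200 1.0800 0.0000] k=[24 24 23 0 0]
t=3: x=[24.0000 23.9550 22.0100 1.0350 0.0000] k=[24 23 24 1 0]
t=4: x=[23.9550 23.0900 22.9200 1.9900 0.0450] k=[24 23 22 3 2]
t=5: x=[23.9550 23.0000 21.1900 3.8100 2.0450] k=[23 22 22 3 3]
t=6: x=[22.9550 22.0450 21.1450 3.8550 3.0000] k=[24 20 21 2 4]
t=7: x=[23.8200 20.2250 20.1000 2.9450 3.9100] k=[24 20 19 2 5]
t=8: x=[23.8200 20.1350 18.2800 2.9000 4.8650] k=[24 21 19 2 4]
t=9: x=[23.8650 21.0450 18.3250 2.8550 3.9100] k=[24 19 16 4 5]
t=10: x=[23.7750 19.0900 15.5950 4.5850 4.9550] k=[24 19 15 5 4]
t=11: x=[23.7750 19.0450 14.7300 5.4050 4.0450] k=[24 20 17 5 4]
t=12: x=[23.8200 20.0450 16.5950 5.4950 4.0450] k=[24 18 17 3 5]
t=13: x=[23.7300 18.2250 16.4150 3.7200 4.9100] k=[22 18 15 4 5]
t=14: x=[21.8200 18.0450 14.6400 4.5400 4.9550] k=[24 17 13 7 5]
t=15: x=[23.6850 17.1350 12.9100 7.1800 5.0900] k=[24 16 11 7 5]
t=16: x=[23.6400 16.1350 11.0450 7.0900 5.0900] k=[24 16 13 6 3]
t=17: x=[23.6400 16.2250 12.8200 6.1800 3.1350] k=[24 18 11 7 3]
t=18: x=[23.7300 17.9550 11.1350 7.0000 3.1800] k=[23 20 12 8 1]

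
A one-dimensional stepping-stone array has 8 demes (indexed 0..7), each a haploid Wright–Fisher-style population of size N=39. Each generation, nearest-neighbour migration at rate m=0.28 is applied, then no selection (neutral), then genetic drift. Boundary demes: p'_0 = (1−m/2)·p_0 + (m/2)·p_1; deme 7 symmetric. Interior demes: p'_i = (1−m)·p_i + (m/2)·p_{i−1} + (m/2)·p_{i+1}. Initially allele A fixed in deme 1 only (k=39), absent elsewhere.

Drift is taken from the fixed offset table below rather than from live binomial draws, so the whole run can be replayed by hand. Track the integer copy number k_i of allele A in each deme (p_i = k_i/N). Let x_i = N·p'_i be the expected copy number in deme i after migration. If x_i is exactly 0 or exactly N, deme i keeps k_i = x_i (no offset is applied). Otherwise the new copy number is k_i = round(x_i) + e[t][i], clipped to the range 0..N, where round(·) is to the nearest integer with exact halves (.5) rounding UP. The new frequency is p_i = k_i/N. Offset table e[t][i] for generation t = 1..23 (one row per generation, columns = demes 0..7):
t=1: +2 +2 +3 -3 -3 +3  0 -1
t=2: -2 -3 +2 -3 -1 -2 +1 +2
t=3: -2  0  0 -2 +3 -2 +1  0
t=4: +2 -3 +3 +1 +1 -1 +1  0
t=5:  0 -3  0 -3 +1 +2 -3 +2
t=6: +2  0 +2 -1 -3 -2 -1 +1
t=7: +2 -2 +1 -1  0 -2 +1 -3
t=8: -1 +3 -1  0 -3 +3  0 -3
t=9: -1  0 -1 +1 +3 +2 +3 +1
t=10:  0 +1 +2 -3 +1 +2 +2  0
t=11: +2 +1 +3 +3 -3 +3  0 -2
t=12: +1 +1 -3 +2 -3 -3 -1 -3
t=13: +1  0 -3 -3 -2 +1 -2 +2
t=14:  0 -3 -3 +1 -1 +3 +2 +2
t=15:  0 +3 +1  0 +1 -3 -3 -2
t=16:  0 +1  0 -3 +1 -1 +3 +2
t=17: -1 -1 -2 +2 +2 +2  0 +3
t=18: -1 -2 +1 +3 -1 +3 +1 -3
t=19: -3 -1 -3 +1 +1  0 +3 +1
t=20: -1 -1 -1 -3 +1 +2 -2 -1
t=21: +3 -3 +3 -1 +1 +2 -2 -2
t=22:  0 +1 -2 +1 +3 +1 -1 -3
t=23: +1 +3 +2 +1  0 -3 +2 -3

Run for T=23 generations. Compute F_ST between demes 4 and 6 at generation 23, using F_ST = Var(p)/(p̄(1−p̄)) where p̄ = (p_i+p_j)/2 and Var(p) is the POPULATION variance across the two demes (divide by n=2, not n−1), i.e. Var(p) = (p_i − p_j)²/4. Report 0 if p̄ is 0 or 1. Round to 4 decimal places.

t=0: k=[0 39 0 0 0 0 0 0]
t=1: x=[5.4600 28.0800 5.4600 0.0000 0.0000 0.0000 0.0000 0.0000] k=[7 30 8 0 0 0 0 0]
t=2: x=[10.2200 23.7000 9.9600 1.1200 0.0000 0.0000 0.0000 0.0000] k=[8 21 12 0 0 0 0 0]
t=3: x=[9.8200 17.9200 11.5800 1.6800 0.0000 0.0000 0.0000 0.0000] k=[8 18 12 0 0 0 0 0]
t=4: x=[9.4000 15.7600 11.1600 1.6800 0.0000 0.0000 0.0000 0.0000] k=[11 13 14 3 0 0 0 0]
t=5: x=[11.2800 12.8600 12.3200 4.1200 0.4200 0.0000 0.0000 0.0000] k=[11 10 12 1 1 0 0 0]
t=6: x=[10.8600 10.4200 10.1800 2.5400 0.8600 0.1400 0.0000 0.0000] k=[13 10 12 2 0 0 0 0]
t=7: x=[12.5800 10.7000 10.3200 3.1200 0.2800 0.0000 0.0000 0.0000] k=[15 9 11 2 0 0 0 0]
t=8: x=[14.1600 10.1200 9.4600 2.9800 0.2800 0.0000 0.0000 0.0000] k=[13 13 8 3 0 0 0 0]
t=9: x=[13.0000 12.3000 8.0000 3.2800 0.4200 0.0000 0.0000 0.0000] k=[12 12 7 4 3 0 0 0]
t=10: x=[12.0000 11.3000 7.2800 4.2800 2.7200 0.4200 0.0000 0.0000] k=[12 12 9 1 4 2 0 0]
t=11: x=[12.0000 11.5800 8.3000 2.5400 3.3000 2.0000 0.2800 0.0000] k=[14 13 11 6 0 5 0 0]
t=12: x=[13.8600 12.8600 10.5800 5.8600 1.5400 3.6000 0.7000 0.0000] k=[15 14 8 8 0 1 0 0]
t=13: x=[14.8600 13.3000 8.8400 6.8800 1.2600 0.7200 0.1400 0.0000] k=[16 13 6 4 0 2 0 0]
t=14: x=[15.5800 12.4400 6.7000 3.7200 0.8400 1.4400 0.2800 0.0000] k=[16 9 4 5 0 4 2 0]
t=15: x=[15.0200 9.2800 4.8400 4.1600 1.2600 3.1600 2.0000 0.2800] k=[15 12 6 4 2 0 0 0]
t=16: x=[14.5800 11.5800 6.5600 4.0000 2.0000 0.2800 0.0000 0.0000] k=[15 13 7 1 3 0 0 0]
t=17: x=[14.7200 12.4400 7.0000 2.1200 2.3000 0.4200 0.0000 0.0000] k=[14 11 5 4 4 2 0 0]
t=18: x=[13.5800 10.5800 5.7000 4.1400 3.7200 2.0000 0.2800 0.0000] k=[13 9 7 7 3 5 1 0]
t=19: x=[12.4400 9.2800 7.2800 6.4400 3.8400 4.1600 1.4200 0.1400] k=[9 8 4 7 5 4 4 1]
t=20: x=[8.8600 7.5800 4.9800 6.3000 5.1400 4.1400 3.5800 1.4200] k=[8 7 4 3 6 6 2 0]
t=21: x=[7.8600 6.7200 4.2800 3.5600 5.5800 5.4400 2.2800 0.2800] k=[11 4 7 3 7 7 0 0]
t=22: x=[10.0200 5.4000 6.0200 4.1200 6.4400 6.0200 0.9800 0.0000] k=[10 6 4 5 9 7 0 0]
t=23: x=[9.4400 6.2800 4.4200 5.4200 8.1600 6.3000 0.9800 0.0000] k=[10 9 6 6 8 3 3 0]

0.0339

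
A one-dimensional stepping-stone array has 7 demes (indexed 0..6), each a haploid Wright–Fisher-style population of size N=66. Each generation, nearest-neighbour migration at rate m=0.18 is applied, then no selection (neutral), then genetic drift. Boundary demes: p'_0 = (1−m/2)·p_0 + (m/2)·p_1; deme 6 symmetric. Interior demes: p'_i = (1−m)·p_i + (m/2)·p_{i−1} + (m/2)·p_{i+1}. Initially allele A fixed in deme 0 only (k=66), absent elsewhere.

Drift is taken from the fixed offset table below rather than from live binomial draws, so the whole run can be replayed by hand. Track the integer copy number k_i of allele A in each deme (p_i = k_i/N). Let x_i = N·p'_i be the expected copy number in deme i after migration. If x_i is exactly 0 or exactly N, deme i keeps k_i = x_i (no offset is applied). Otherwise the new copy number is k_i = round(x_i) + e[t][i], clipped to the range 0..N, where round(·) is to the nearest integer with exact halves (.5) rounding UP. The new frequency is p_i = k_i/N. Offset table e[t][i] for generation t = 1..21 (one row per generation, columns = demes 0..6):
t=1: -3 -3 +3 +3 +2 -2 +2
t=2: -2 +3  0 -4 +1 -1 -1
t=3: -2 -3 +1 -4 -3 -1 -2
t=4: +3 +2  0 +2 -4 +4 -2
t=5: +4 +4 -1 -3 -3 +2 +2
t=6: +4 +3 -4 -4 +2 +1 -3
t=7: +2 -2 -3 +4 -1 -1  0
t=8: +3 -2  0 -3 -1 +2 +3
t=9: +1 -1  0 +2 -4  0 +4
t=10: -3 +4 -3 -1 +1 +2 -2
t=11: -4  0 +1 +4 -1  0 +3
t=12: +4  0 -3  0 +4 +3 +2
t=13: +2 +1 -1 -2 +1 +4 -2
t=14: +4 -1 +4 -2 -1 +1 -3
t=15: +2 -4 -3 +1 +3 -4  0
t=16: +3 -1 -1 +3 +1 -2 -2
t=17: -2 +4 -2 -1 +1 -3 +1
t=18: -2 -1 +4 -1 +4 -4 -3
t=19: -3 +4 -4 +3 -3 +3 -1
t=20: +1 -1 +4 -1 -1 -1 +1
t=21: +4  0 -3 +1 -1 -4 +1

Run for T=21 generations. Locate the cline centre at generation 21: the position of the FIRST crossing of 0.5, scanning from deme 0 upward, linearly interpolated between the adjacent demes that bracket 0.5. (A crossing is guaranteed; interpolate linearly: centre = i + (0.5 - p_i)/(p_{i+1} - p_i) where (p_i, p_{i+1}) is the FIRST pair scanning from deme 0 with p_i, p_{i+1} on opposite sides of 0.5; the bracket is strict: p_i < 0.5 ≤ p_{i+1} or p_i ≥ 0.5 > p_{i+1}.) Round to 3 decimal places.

0.455

t=0: k=[66 0 0 0 0 0 0]
t=1: x=[60.0600 5.9400 0.0000 0.0000 0.0000 0.0000 0.0000] k=[57 3 0 0 0 0 0]
t=2: x=[52.1400 7.5900 0.2700 0.0000 0.0000 0.0000 0.0000] k=[50 11 0 0 0 0 0]
t=3: x=[46.4900 13.5200 0.9900 0.0000 0.0000 0.0000 0.0000] k=[44 11 2 0 0 0 0]
t=4: x=[41.0300 13.1600 2.6300 0.1800 0.0000 0.0000 0.0000] k=[44 15 3 2 0 0 0]
t=5: x=[41.3900 16.5300 3.9900 1.9100 0.1800 0.0000 0.0000] k=[45 21 3 0 0 0 0]
t=6: x=[42.8400 21.5400 4.3500 0.2700 0.0000 0.0000 0.0000] k=[47 25 0 0 0 0 0]
t=7: x=[45.0200 24.7300 2.2500 0.0000 0.0000 0.0000 0.0000] k=[47 23 0 0 0 0 0]
t=8: x=[44.8400 23.0900 2.0700 0.0000 0.0000 0.0000 0.0000] k=[48 21 2 0 0 0 0]
t=9: x=[45.5700 21.7200 3.5300 0.1800 0.0000 0.0000 0.0000] k=[47 21 4 2 0 0 0]
t=10: x=[44.6600 21.8100 5.3500 2.0000 0.1800 0.0000 0.0000] k=[42 26 2 1 1 0 0]
t=11: x=[40.5600 25.2800 4.0700 1.0900 0.9100 0.0900 0.0000] k=[37 25 5 5 0 0 0]
t=12: x=[35.9200 24.2800 6.8000 4.5500 0.4500 0.0000 0.0000] k=[40 24 4 5 4 0 0]
t=13: x=[38.5600 23.6400 5.8900 4.8200 3.7300 0.3600 0.0000] k=[41 25 5 3 5 4 0]
t=14: x=[39.5600 24.6400 6.6200 3.3600 4.7300 3.7300 0.3600] k=[44 24 11 1 4 5 0]
t=15: x=[42.2000 24.6300 11.2700 2.1700 3.8200 4.4600 0.4500] k=[44 21 8 3 7 0 0]
t=16: x=[41.9300 21.9000 8.7200 3.8100 6.0100 0.6300 0.0000] k=[45 21 8 7 7 0 0]
t=17: x=[42.8400 21.9900 9.0800 7.0900 6.3700 0.6300 0.0000] k=[41 26 7 6 7 0 0]
t=18: x=[39.6500 25.6400 8.6200 6.1800 6.2800 0.6300 0.0000] k=[38 25 13 5 10 0 0]
t=19: x=[36.8300 25.0900 13.3600 6.1700 8.6500 0.9000 0.0000] k=[34 29 9 9 6 4 0]
t=20: x=[33.5500 27.6500 10.8000 8.7300 6.0900 3.8200 0.3600] k=[35 27 15 8 5 3 1]
t=21: x=[34.2800 26.6400 15.4500 8.3600 5.0900 3.0000 1.1800] k=[38 27 12 9 4 0 2]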